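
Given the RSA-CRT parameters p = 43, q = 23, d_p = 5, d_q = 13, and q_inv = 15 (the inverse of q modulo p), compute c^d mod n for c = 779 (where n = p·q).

244

m₁ = c^(d_p) mod p: c ≡ 5 (mod 43), and 5^5 mod 43 = 29.
m₂ = c^(d_q) mod q: c ≡ 20 (mod 23), and 20^13 mod 23 = 14.
h = q_inv·(m₁ − m₂) mod p = 15·(29 − 14) mod 43 = 10.
m = m₂ + h·q = 14 + 10·23 = 244.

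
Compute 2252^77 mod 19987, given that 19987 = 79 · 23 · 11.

16513

Mod 79: 2252 ≡ 40; 40^77 ≡ 2 (mod 79).
Mod 23: 2252 ≡ 21; by Fermat, exponent reduces to 77 mod 22 = 11; 21^11 ≡ 22 (mod 23).
Mod 11: 2252 ≡ 8; by Fermat, exponent reduces to 77 mod 10 = 7; 8^7 ≡ 2 (mod 11).
Combine by CRT: x ≡ 2 (mod 79), x ≡ 22 (mod 23), x ≡ 2 (mod 11) ⇒ x ≡ 16513 (mod 19987).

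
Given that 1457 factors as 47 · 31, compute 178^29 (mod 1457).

Mod 47: 178 ≡ 37; 37^29 ≡ 28 (mod 47).
Mod 31: 178 ≡ 23; 23^29 ≡ 27 (mod 31).
Combine by CRT: x ≡ 28 (mod 47), x ≡ 27 (mod 31) ⇒ x ≡ 1391 (mod 1457).

1391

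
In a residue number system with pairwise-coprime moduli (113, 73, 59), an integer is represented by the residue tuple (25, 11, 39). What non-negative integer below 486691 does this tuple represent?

From x ≡ 25 (mod 113) write x = 25 + 113t. Substituting into x ≡ 11 (mod 73) gives 113t ≡ 59 (mod 73), and since 40⁻¹ ≡ 42 (mod 73), t ≡ 69. Hence x ≡ 25 + 113·69 = 7822 (mod 8249).
From x ≡ 7822 (mod 8249) write x = 7822 + 8249t. Substituting into x ≡ 39 (mod 59) gives 8249t ≡ 5 (mod 59), and since 48⁻¹ ≡ 16 (mod 59), t ≡ 21. Hence x ≡ 7822 + 8249·21 = 181051 (mod 486691).

181051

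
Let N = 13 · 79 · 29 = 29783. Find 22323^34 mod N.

257

Mod 13: 22323 ≡ 2; by Fermat, exponent reduces to 34 mod 12 = 10; 2^10 ≡ 10 (mod 13).
Mod 79: 22323 ≡ 45; 45^34 ≡ 20 (mod 79).
Mod 29: 22323 ≡ 22; by Fermat, exponent reduces to 34 mod 28 = 6; 22^6 ≡ 25 (mod 29).
Combine by CRT: x ≡ 10 (mod 13), x ≡ 20 (mod 79), x ≡ 25 (mod 29) ⇒ x ≡ 257 (mod 29783).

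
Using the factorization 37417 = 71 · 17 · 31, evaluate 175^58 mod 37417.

30762

Mod 71: 175 ≡ 33; 33^58 ≡ 19 (mod 71).
Mod 17: 175 ≡ 5; by Fermat, exponent reduces to 58 mod 16 = 10; 5^10 ≡ 9 (mod 17).
Mod 31: 175 ≡ 20; by Fermat, exponent reduces to 58 mod 30 = 28; 20^28 ≡ 10 (mod 31).
Combine by CRT: x ≡ 19 (mod 71), x ≡ 9 (mod 17), x ≡ 10 (mod 31) ⇒ x ≡ 30762 (mod 37417).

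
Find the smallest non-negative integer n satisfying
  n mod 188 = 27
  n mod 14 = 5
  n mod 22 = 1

gcd(188, 14) = 2 and 2 | (5 − 27), so the pair is consistent; merging gives n ≡ 215 (mod 1316), where 1316 = lcm(188, 14).
gcd(1316, 22) = 2 and 2 | (1 − 215), so the pair is consistent; merging gives n ≡ 5479 (mod 14476), where 14476 = lcm(1316, 22).
The solution is unique modulo lcm(188, 14, 22) = 14476.

5479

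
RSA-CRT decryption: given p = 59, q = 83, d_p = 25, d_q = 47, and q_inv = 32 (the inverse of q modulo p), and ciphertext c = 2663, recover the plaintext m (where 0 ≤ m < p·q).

1449

m₁ = c^(d_p) mod p: c ≡ 8 (mod 59), and 8^25 mod 59 = 33.
m₂ = c^(d_q) mod q: c ≡ 7 (mod 83), and 7^47 mod 83 = 38.
h = q_inv·(m₁ − m₂) mod p = 32·(33 − 38) mod 59 = 17.
m = m₂ + h·q = 38 + 17·83 = 1449.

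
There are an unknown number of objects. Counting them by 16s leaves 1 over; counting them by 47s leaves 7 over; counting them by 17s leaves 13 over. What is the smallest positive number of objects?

The moduli are pairwise coprime; M = 16·47·17 = 12784.
M/16 = 799; 799 ≡ 15 (mod 16); 15·15 ≡ 1, so inverse 15.
M/47 = 272; 272 ≡ 37 (mod 47); 37·14 ≡ 1, so inverse 14.
M/17 = 752; 752 ≡ 4 (mod 17); 4·13 ≡ 1, so inverse 13.
N ≡ 1·799·15 + 7·272·14 + 13·752·13 = 165729.
165729 mod 12784 = 12321.

12321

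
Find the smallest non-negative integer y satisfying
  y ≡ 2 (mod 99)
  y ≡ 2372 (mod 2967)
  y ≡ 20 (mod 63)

gcd(99, 2967) = 3 and 3 | (2372 − 2), so the pair is consistent; merging gives y ≡ 94349 (mod 97911), where 97911 = lcm(99, 2967).
gcd(97911, 63) = 9 and 9 | (20 − 94349), so the pair is consistent; merging gives y ≡ 583904 (mod 685377), where 685377 = lcm(97911, 63).
The solution is unique modulo lcm(99, 2967, 63) = 685377.

583904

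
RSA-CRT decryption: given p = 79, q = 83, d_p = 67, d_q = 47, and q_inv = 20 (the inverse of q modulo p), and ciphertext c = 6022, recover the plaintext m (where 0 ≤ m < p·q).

5696

m₁ = c^(d_p) mod p: c ≡ 18 (mod 79), and 18^67 mod 79 = 8.
m₂ = c^(d_q) mod q: c ≡ 46 (mod 83), and 46^47 mod 83 = 52.
h = q_inv·(m₁ − m₂) mod p = 20·(8 − 52) mod 79 = 68.
m = m₂ + h·q = 52 + 68·83 = 5696.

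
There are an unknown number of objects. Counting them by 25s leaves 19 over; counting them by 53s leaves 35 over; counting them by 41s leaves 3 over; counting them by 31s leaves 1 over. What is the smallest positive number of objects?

From N ≡ 19 (mod 25) write N = 19 + 25t. Substituting into N ≡ 35 (mod 53) gives 25t ≡ 16 (mod 53), and since 25⁻¹ ≡ 17 (mod 53), t ≡ 7. Hence N ≡ 19 + 25·7 = 194 (mod 1325).
From N ≡ 194 (mod 1325) write N = 194 + 1325t. Substituting into N ≡ 3 (mod 41) gives 1325t ≡ 14 (mod 41), and since 13⁻¹ ≡ 19 (mod 41), t ≡ 20. Hence N ≡ 194 + 1325·20 = 26694 (mod 54325).
From N ≡ 26694 (mod 54325) write N = 26694 + 54325t. Substituting into N ≡ 1 (mod 31) gives 54325t ≡ 29 (mod 31), and since 13⁻¹ ≡ 12 (mod 31), t ≡ 7. Hence N ≡ 26694 + 54325·7 = 406969 (mod 1684075).

406969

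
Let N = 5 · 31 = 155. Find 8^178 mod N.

Mod 5: 8 ≡ 3; by Fermat, exponent reduces to 178 mod 4 = 2; 3^2 ≡ 4 (mod 5).
Mod 31: 8 ≡ 8; by Fermat, exponent reduces to 178 mod 30 = 28; 8^28 ≡ 16 (mod 31).
Combine by CRT: x ≡ 4 (mod 5), x ≡ 16 (mod 31) ⇒ x ≡ 109 (mod 155).

109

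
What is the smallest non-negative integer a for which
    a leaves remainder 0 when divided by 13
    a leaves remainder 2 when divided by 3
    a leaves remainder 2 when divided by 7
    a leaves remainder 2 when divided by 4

338

Combine the congruences pairwise.
From a ≡ 0 (mod 13) write a = 0 + 13t. Substituting into a ≡ 2 (mod 3) gives 13t ≡ 2 (mod 3), and since 1⁻¹ ≡ 1 (mod 3), t ≡ 2. Hence a ≡ 0 + 13·2 = 26 (mod 39).
From a ≡ 26 (mod 39) write a = 26 + 39t. Substituting into a ≡ 2 (mod 7) gives 39t ≡ 4 (mod 7), and since 4⁻¹ ≡ 2 (mod 7), t ≡ 1. Hence a ≡ 26 + 39·1 = 65 (mod 273).
From a ≡ 65 (mod 273) write a = 65 + 273t. Substituting into a ≡ 2 (mod 4) gives 273t ≡ 1 (mod 4), and since 1⁻¹ ≡ 1 (mod 4), t ≡ 1. Hence a ≡ 65 + 273·1 = 338 (mod 1092).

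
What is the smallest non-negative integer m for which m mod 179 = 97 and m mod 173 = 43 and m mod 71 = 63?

1639737

Combine the congruences pairwise.
From m ≡ 97 (mod 179) write m = 97 + 179t. Substituting into m ≡ 43 (mod 173) gives 179t ≡ 119 (mod 173), and since 6⁻¹ ≡ 29 (mod 173), t ≡ 164. Hence m ≡ 97 + 179·164 = 29453 (mod 30967).
From m ≡ 29453 (mod 30967) write m = 29453 + 30967t. Substituting into m ≡ 63 (mod 71) gives 30967t ≡ 4 (mod 71), and since 11⁻¹ ≡ 13 (mod 71), t ≡ 52. Hence m ≡ 29453 + 30967·52 = 1639737 (mod 2198657).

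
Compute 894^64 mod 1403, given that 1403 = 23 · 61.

501

Mod 23: 894 ≡ 20; by Fermat, exponent reduces to 64 mod 22 = 20; 20^20 ≡ 18 (mod 23).
Mod 61: 894 ≡ 40; by Fermat, exponent reduces to 64 mod 60 = 4; 40^4 ≡ 13 (mod 61).
Combine by CRT: x ≡ 18 (mod 23), x ≡ 13 (mod 61) ⇒ x ≡ 501 (mod 1403).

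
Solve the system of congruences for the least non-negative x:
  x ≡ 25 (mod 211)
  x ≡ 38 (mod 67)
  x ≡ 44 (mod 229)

2192948

The moduli are pairwise coprime; N = 211·67·229 = 3237373.
N/211 = 15343; 15343 ≡ 151 (mod 211); 151·109 ≡ 1, so inverse 109.
N/67 = 48319; 48319 ≡ 12 (mod 67); 12·28 ≡ 1, so inverse 28.
N/229 = 14137; 14137 ≡ 168 (mod 229); 168·15 ≡ 1, so inverse 15.
x ≡ 25·15343·109 + 38·48319·28 + 44·14137·15 = 102551511.
102551511 mod 3237373 = 2192948.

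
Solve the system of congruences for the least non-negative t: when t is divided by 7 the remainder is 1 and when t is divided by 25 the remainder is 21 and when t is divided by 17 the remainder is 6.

771

From t ≡ 1 (mod 7) write t = 1 + 7s. Substituting into t ≡ 21 (mod 25) gives 7s ≡ 20 (mod 25), and since 7⁻¹ ≡ 18 (mod 25), s ≡ 10. Hence t ≡ 1 + 7·10 = 71 (mod 175).
From t ≡ 71 (mod 175) write t = 71 + 175s. Substituting into t ≡ 6 (mod 17) gives 175s ≡ 3 (mod 17), and since 5⁻¹ ≡ 7 (mod 17), s ≡ 4. Hence t ≡ 71 + 175·4 = 771 (mod 2975).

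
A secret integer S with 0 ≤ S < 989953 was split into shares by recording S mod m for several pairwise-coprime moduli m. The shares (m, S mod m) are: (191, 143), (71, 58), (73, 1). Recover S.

776940

The moduli are pairwise coprime; N = 191·71·73 = 989953.
N/191 = 5183; 5183 ≡ 26 (mod 191); 26·169 ≡ 1, so inverse 169.
N/71 = 13943; 13943 ≡ 27 (mod 71); 27·50 ≡ 1, so inverse 50.
N/73 = 13561; 13561 ≡ 56 (mod 73); 56·30 ≡ 1, so inverse 30.
S ≡ 143·5183·169 + 58·13943·50 + 1·13561·30 = 166099091.
166099091 mod 989953 = 776940.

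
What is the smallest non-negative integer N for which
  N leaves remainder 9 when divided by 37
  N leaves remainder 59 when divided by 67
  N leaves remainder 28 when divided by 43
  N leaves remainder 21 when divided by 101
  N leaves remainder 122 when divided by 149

From N ≡ 9 (mod 37) write N = 9 + 37t. Substituting into N ≡ 59 (mod 67) gives 37t ≡ 50 (mod 67), and since 37⁻¹ ≡ 29 (mod 67), t ≡ 43. Hence N ≡ 9 + 37·43 = 1600 (mod 2479).
From N ≡ 1600 (mod 2479) write N = 1600 + 2479t. Substituting into N ≡ 28 (mod 43) gives 2479t ≡ 19 (mod 43), and since 28⁻¹ ≡ 20 (mod 43), t ≡ 36. Hence N ≡ 1600 + 2479·36 = 90844 (mod 106597).
From N ≡ 90844 (mod 106597) write N = 90844 + 106597t. Substituting into N ≡ 21 (mod 101) gives 106597t ≡ 77 (mod 101), and since 42⁻¹ ≡ 89 (mod 101), t ≡ 86. Hence N ≡ 90844 + 106597·86 = 9258186 (mod 10766297).
From N ≡ 9258186 (mod 10766297) write N = 9258186 + 10766297t. Substituting into N ≡ 122 (mod 149) gives 10766297t ≡ 51 (mod 149), and since 4⁻¹ ≡ 112 (mod 149), t ≡ 50. Hence N ≡ 9258186 + 10766297·50 = 547573036 (mod 1604178253).

547573036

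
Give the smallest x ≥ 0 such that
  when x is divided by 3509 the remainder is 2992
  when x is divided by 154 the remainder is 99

gcd(3509, 154) = 11 and 11 | (99 − 2992), so the pair is consistent; merging gives x ≡ 48609 (mod 49126), where 49126 = lcm(3509, 154).
The solution is unique modulo lcm(3509, 154) = 49126.

48609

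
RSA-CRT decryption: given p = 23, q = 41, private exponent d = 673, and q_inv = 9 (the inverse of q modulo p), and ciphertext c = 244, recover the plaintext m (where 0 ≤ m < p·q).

172

d_p = d mod (p−1) = 673 mod 22 = 13; d_q = d mod (q−1) = 33.
m₁ = c^(d_p) mod p: c ≡ 14 (mod 23), and 14^13 mod 23 = 11.
m₂ = c^(d_q) mod q: c ≡ 39 (mod 41), and 39^33 mod 41 = 8.
h = q_inv·(m₁ − m₂) mod p = 9·(11 − 8) mod 23 = 4.
m = m₂ + h·q = 8 + 4·41 = 172.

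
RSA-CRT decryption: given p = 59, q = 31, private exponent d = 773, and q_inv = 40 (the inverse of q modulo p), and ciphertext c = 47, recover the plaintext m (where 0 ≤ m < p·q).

1058

d_p = d mod (p−1) = 773 mod 58 = 19; d_q = d mod (q−1) = 23.
m₁ = c^(d_p) mod p: c ≡ 47 (mod 59), and 47^19 mod 59 = 55.
m₂ = c^(d_q) mod q: c ≡ 16 (mod 31), and 16^23 mod 31 = 4.
h = q_inv·(m₁ − m₂) mod p = 40·(55 − 4) mod 59 = 34.
m = m₂ + h·q = 4 + 34·31 = 1058.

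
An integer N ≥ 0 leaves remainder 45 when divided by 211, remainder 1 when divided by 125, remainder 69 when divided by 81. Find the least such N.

From N ≡ 45 (mod 211) write N = 45 + 211t. Substituting into N ≡ 1 (mod 125) gives 211t ≡ 81 (mod 125), and since 86⁻¹ ≡ 16 (mod 125), t ≡ 46. Hence N ≡ 45 + 211·46 = 9751 (mod 26375).
From N ≡ 9751 (mod 26375) write N = 9751 + 26375t. Substituting into N ≡ 69 (mod 81) gives 26375t ≡ 38 (mod 81), and since 50⁻¹ ≡ 47 (mod 81), t ≡ 4. Hence N ≡ 9751 + 26375·4 = 115251 (mod 2136375).

115251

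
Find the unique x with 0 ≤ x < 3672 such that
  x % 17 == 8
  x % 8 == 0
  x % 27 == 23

From x ≡ 8 (mod 17) write x = 8 + 17t. Substituting into x ≡ 0 (mod 8) gives 17t ≡ 0 (mod 8), and since 1⁻¹ ≡ 1 (mod 8), t ≡ 0. Hence x ≡ 8 + 17·0 = 8 (mod 136).
From x ≡ 8 (mod 136) write x = 8 + 136t. Substituting into x ≡ 23 (mod 27) gives 136t ≡ 15 (mod 27), and since 1⁻¹ ≡ 1 (mod 27), t ≡ 15. Hence x ≡ 8 + 136·15 = 2048 (mod 3672).

2048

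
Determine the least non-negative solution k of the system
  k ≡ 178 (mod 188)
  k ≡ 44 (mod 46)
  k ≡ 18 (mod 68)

43606

gcd(188, 46) = 2 and 2 | (44 − 178), so the pair is consistent; merging gives k ≡ 366 (mod 4324), where 4324 = lcm(188, 46).
gcd(4324, 68) = 4 and 4 | (18 − 366), so the pair is consistent; merging gives k ≡ 43606 (mod 73508), where 73508 = lcm(4324, 68).
The solution is unique modulo lcm(188, 46, 68) = 73508.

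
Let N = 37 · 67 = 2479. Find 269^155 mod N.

470

Mod 37: 269 ≡ 10; by Fermat, exponent reduces to 155 mod 36 = 11; 10^11 ≡ 26 (mod 37).
Mod 67: 269 ≡ 1; by Fermat, exponent reduces to 155 mod 66 = 23; 1^23 ≡ 1 (mod 67).
Combine by CRT: x ≡ 26 (mod 37), x ≡ 1 (mod 67) ⇒ x ≡ 470 (mod 2479).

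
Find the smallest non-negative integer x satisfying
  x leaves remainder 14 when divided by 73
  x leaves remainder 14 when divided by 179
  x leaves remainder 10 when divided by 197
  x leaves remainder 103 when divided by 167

381059868

From x ≡ 14 (mod 73) write x = 14 + 73t. Substituting into x ≡ 14 (mod 179) gives 73t ≡ 0 (mod 179), and since 73⁻¹ ≡ 103 (mod 179), t ≡ 0. Hence x ≡ 14 + 73·0 = 14 (mod 13067).
From x ≡ 14 (mod 13067) write x = 14 + 13067t. Substituting into x ≡ 10 (mod 197) gives 13067t ≡ 193 (mod 197), and since 65⁻¹ ≡ 97 (mod 197), t ≡ 6. Hence x ≡ 14 + 13067·6 = 78416 (mod 2574199).
From x ≡ 78416 (mod 2574199) write x = 78416 + 2574199t. Substituting into x ≡ 103 (mod 167) gives 2574199t ≡ 10 (mod 167), and since 61⁻¹ ≡ 115 (mod 167), t ≡ 148. Hence x ≡ 78416 + 2574199·148 = 381059868 (mod 429891233).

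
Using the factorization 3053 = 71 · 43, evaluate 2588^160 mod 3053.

446

Mod 71: 2588 ≡ 32; by Fermat, exponent reduces to 160 mod 70 = 20; 32^20 ≡ 20 (mod 71).
Mod 43: 2588 ≡ 8; by Fermat, exponent reduces to 160 mod 42 = 34; 8^34 ≡ 16 (mod 43).
Combine by CRT: x ≡ 20 (mod 71), x ≡ 16 (mod 43) ⇒ x ≡ 446 (mod 3053).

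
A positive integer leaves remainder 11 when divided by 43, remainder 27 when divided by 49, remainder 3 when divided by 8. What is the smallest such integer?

From n ≡ 11 (mod 43) write n = 11 + 43t. Substituting into n ≡ 27 (mod 49) gives 43t ≡ 16 (mod 49), and since 43⁻¹ ≡ 8 (mod 49), t ≡ 30. Hence n ≡ 11 + 43·30 = 1301 (mod 2107).
From n ≡ 1301 (mod 2107) write n = 1301 + 2107t. Substituting into n ≡ 3 (mod 8) gives 2107t ≡ 6 (mod 8), and since 3⁻¹ ≡ 3 (mod 8), t ≡ 2. Hence n ≡ 1301 + 2107·2 = 5515 (mod 16856).

5515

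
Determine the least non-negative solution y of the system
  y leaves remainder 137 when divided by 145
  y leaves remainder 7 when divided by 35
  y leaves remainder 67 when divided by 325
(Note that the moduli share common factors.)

Combine the congruences pairwise.
gcd(145, 35) = 5 and 5 | (7 − 137), so the pair is consistent; merging gives y ≡ 427 (mod 1015), where 1015 = lcm(145, 35).
gcd(1015, 325) = 5 and 5 | (67 − 427), so the pair is consistent; merging gives y ≡ 57267 (mod 65975), where 65975 = lcm(1015, 325).
The solution is unique modulo lcm(145, 35, 325) = 65975.

57267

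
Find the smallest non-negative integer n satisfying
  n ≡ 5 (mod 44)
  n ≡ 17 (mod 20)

137

Combine the congruences pairwise.
gcd(44, 20) = 4 and 4 | (17 − 5), so the pair is consistent; merging gives n ≡ 137 (mod 220), where 220 = lcm(44, 20).
The solution is unique modulo lcm(44, 20) = 220.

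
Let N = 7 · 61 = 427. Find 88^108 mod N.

Mod 7: 88 ≡ 4; since 6 | 108, by Fermat 4^108 ≡ 1 (mod 7).
Mod 61: 88 ≡ 27; by Fermat, exponent reduces to 108 mod 60 = 48; 27^48 ≡ 20 (mod 61).
Combine by CRT: x ≡ 1 (mod 7), x ≡ 20 (mod 61) ⇒ x ≡ 386 (mod 427).

386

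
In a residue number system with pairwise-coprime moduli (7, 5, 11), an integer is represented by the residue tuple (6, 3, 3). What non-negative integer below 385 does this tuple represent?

The moduli are pairwise coprime; N = 7·5·11 = 385.
N/7 = 55; 55 ≡ 6 (mod 7); 6·6 ≡ 1, so inverse 6.
N/5 = 77; 77 ≡ 2 (mod 5); 2·3 ≡ 1, so inverse 3.
N/11 = 35; 35 ≡ 2 (mod 11); 2·6 ≡ 1, so inverse 6.
x ≡ 6·55·6 + 3·77·3 + 3·35·6 = 3303.
3303 mod 385 = 223.

223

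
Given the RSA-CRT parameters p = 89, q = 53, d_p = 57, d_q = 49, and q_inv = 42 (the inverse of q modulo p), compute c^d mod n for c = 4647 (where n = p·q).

m₁ = c^(d_p) mod p: c ≡ 19 (mod 89), and 19^57 mod 89 = 29.
m₂ = c^(d_q) mod q: c ≡ 36 (mod 53), and 36^49 mod 53 = 10.
h = q_inv·(m₁ − m₂) mod p = 42·(29 − 10) mod 89 = 86.
m = m₂ + h·q = 10 + 86·53 = 4568.

4568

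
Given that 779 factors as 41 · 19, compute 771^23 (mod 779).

Mod 41: 771 ≡ 33; 33^23 ≡ 21 (mod 41).
Mod 19: 771 ≡ 11; by Fermat, exponent reduces to 23 mod 18 = 5; 11^5 ≡ 7 (mod 19).
Combine by CRT: x ≡ 21 (mod 41), x ≡ 7 (mod 19) ⇒ x ≡ 349 (mod 779).

349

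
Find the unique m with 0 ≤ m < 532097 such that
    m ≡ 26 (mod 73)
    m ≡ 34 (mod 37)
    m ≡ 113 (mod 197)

229027

The moduli are pairwise coprime; N = 73·37·197 = 532097.
N/73 = 7289; 7289 ≡ 62 (mod 73); 62·53 ≡ 1, so inverse 53.
N/37 = 14381; 14381 ≡ 25 (mod 37); 25·3 ≡ 1, so inverse 3.
N/197 = 2701; 2701 ≡ 140 (mod 197); 140·38 ≡ 1, so inverse 38.
m ≡ 26·7289·53 + 34·14381·3 + 113·2701·38 = 23109198.
23109198 mod 532097 = 229027.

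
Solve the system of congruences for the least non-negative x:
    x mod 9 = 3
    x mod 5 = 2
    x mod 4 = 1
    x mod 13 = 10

The moduli are pairwise coprime; N = 9·5·4·13 = 2340.
N/9 = 260; 260 ≡ 8 (mod 9); 8·8 ≡ 1, so inverse 8.
N/5 = 468; 468 ≡ 3 (mod 5); 3·2 ≡ 1, so inverse 2.
N/4 = 585; 585 ≡ 1 (mod 4), inverse 1.
N/13 = 180; 180 ≡ 11 (mod 13); 11·6 ≡ 1, so inverse 6.
x ≡ 3·260·8 + 2·468·2 + 1·585·1 + 10·180·6 = 19497.
19497 mod 2340 = 777.

777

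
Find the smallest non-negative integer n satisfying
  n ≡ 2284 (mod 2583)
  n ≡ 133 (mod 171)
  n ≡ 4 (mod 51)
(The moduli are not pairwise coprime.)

gcd(2583, 171) = 9 and 9 | (133 − 2284), so the pair is consistent; merging gives n ≡ 12616 (mod 49077), where 49077 = lcm(2583, 171).
gcd(49077, 51) = 3 and 3 | (4 − 12616), so the pair is consistent; merging gives n ≡ 797848 (mod 834309), where 834309 = lcm(49077, 51).
The solution is unique modulo lcm(2583, 171, 51) = 834309.

797848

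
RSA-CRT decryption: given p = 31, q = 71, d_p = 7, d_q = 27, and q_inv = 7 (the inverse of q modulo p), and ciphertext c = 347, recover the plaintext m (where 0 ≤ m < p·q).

1928

m₁ = c^(d_p) mod p: c ≡ 6 (mod 31), and 6^7 mod 31 = 6.
m₂ = c^(d_q) mod q: c ≡ 63 (mod 71), and 63^27 mod 71 = 11.
h = q_inv·(m₁ − m₂) mod p = 7·(6 − 11) mod 31 = 27.
m = m₂ + h·q = 11 + 27·71 = 1928.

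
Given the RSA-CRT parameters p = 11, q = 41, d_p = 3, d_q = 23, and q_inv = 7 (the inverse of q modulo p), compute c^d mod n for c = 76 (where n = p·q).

m₁ = c^(d_p) mod p: c ≡ 10 (mod 11), and 10^3 mod 11 = 10.
m₂ = c^(d_q) mod q: c ≡ 35 (mod 41), and 35^23 mod 41 = 11.
h = q_inv·(m₁ − m₂) mod p = 7·(10 − 11) mod 11 = 4.
m = m₂ + h·q = 11 + 4·41 = 175.

175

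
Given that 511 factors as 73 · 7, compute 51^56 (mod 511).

74

Mod 73: 51 ≡ 51; 51^56 ≡ 1 (mod 73).
Mod 7: 51 ≡ 2; by Fermat, exponent reduces to 56 mod 6 = 2; 2^2 ≡ 4 (mod 7).
Combine by CRT: x ≡ 1 (mod 73), x ≡ 4 (mod 7) ⇒ x ≡ 74 (mod 511).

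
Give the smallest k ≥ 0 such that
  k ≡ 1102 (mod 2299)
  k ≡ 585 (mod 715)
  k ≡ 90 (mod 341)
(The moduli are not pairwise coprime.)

gcd(2299, 715) = 11 and 11 | (585 − 1102), so the pair is consistent; merging gives k ≡ 132145 (mod 149435), where 149435 = lcm(2299, 715).
gcd(149435, 341) = 11 and 11 | (90 − 132145), so the pair is consistent; merging gives k ≡ 3270280 (mod 4632485), where 4632485 = lcm(149435, 341).
The solution is unique modulo lcm(2299, 715, 341) = 4632485.

3270280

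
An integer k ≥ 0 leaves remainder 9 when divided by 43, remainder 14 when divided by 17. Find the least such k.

439

Combine the congruences pairwise.
From k ≡ 9 (mod 43) write k = 9 + 43t. Substituting into k ≡ 14 (mod 17) gives 43t ≡ 5 (mod 17), and since 9⁻¹ ≡ 2 (mod 17), t ≡ 10. Hence k ≡ 9 + 43·10 = 439 (mod 731).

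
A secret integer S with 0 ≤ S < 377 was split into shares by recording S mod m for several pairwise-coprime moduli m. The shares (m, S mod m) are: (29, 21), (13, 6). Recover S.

253

Combine the congruences pairwise.
From S ≡ 21 (mod 29) write S = 21 + 29t. Substituting into S ≡ 6 (mod 13) gives 29t ≡ 11 (mod 13), and since 3⁻¹ ≡ 9 (mod 13), t ≡ 8. Hence S ≡ 21 + 29·8 = 253 (mod 377).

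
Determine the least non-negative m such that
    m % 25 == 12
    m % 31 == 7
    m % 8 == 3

Combine the congruences pairwise.
From m ≡ 12 (mod 25) write m = 12 + 25t. Substituting into m ≡ 7 (mod 31) gives 25t ≡ 26 (mod 31), and since 25⁻¹ ≡ 5 (mod 31), t ≡ 6. Hence m ≡ 12 + 25·6 = 162 (mod 775).
From m ≡ 162 (mod 775) write m = 162 + 775t. Substituting into m ≡ 3 (mod 8) gives 775t ≡ 1 (mod 8), and since 7⁻¹ ≡ 7 (mod 8), t ≡ 7. Hence m ≡ 162 + 775·7 = 5587 (mod 6200).

5587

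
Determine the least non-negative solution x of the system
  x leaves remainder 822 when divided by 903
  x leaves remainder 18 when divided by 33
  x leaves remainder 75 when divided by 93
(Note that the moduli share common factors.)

Combine the congruences pairwise.
gcd(903, 33) = 3 and 3 | (18 − 822), so the pair is consistent; merging gives x ≡ 9852 (mod 9933), where 9933 = lcm(903, 33).
gcd(9933, 93) = 3 and 3 | (75 − 9852), so the pair is consistent; merging gives x ≡ 119115 (mod 307923), where 307923 = lcm(9933, 93).
The solution is unique modulo lcm(903, 33, 93) = 307923.

119115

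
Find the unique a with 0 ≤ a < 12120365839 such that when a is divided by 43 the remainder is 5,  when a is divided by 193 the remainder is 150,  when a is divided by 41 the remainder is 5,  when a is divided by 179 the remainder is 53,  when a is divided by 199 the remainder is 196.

11629395026

Combine the congruences pairwise.
From a ≡ 5 (mod 43) write a = 5 + 43t. Substituting into a ≡ 150 (mod 193) gives 43t ≡ 145 (mod 193), and since 43⁻¹ ≡ 9 (mod 193), t ≡ 147. Hence a ≡ 5 + 43·147 = 6326 (mod 8299).
From a ≡ 6326 (mod 8299) write a = 6326 + 8299t. Substituting into a ≡ 5 (mod 41) gives 8299t ≡ 34 (mod 41), and since 17⁻¹ ≡ 29 (mod 41), t ≡ 2. Hence a ≡ 6326 + 8299·2 = 22924 (mod 340259).
From a ≡ 22924 (mod 340259) write a = 22924 + 340259t. Substituting into a ≡ 53 (mod 179) gives 340259t ≡ 41 (mod 179), and since 159⁻¹ ≡ 170 (mod 179), t ≡ 168. Hence a ≡ 22924 + 340259·168 = 57186436 (mod 60906361).
From a ≡ 57186436 (mod 60906361) write a = 57186436 + 60906361t. Substituting into a ≡ 196 (mod 199) gives 60906361t ≡ 191 (mod 199), and since 23⁻¹ ≡ 26 (mod 199), t ≡ 190. Hence a ≡ 57186436 + 60906361·190 = 11629395026 (mod 12120365839).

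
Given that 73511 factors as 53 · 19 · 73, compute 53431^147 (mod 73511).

24841

Mod 53: 53431 ≡ 7; by Fermat, exponent reduces to 147 mod 52 = 43; 7^43 ≡ 37 (mod 53).
Mod 19: 53431 ≡ 3; by Fermat, exponent reduces to 147 mod 18 = 3; 3^3 ≡ 8 (mod 19).
Mod 73: 53431 ≡ 68; by Fermat, exponent reduces to 147 mod 72 = 3; 68^3 ≡ 21 (mod 73).
Combine by CRT: x ≡ 37 (mod 53), x ≡ 8 (mod 19), x ≡ 21 (mod 73) ⇒ x ≡ 24841 (mod 73511).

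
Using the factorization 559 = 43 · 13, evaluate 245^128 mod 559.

Mod 43: 245 ≡ 30; by Fermat, exponent reduces to 128 mod 42 = 2; 30^2 ≡ 40 (mod 43).
Mod 13: 245 ≡ 11; by Fermat, exponent reduces to 128 mod 12 = 8; 11^8 ≡ 9 (mod 13).
Combine by CRT: x ≡ 40 (mod 43), x ≡ 9 (mod 13) ⇒ x ≡ 126 (mod 559).

126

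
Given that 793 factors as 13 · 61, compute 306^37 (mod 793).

Mod 13: 306 ≡ 7; by Fermat, exponent reduces to 37 mod 12 = 1; 7^1 ≡ 7 (mod 13).
Mod 61: 306 ≡ 1; 1^37 ≡ 1 (mod 61).
Combine by CRT: x ≡ 7 (mod 13), x ≡ 1 (mod 61) ⇒ x ≡ 306 (mod 793).

306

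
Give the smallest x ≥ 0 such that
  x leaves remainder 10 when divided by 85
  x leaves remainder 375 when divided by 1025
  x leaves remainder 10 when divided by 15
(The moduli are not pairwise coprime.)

gcd(85, 1025) = 5 and 5 | (375 − 10), so the pair is consistent; merging gives x ≡ 12675 (mod 17425), where 17425 = lcm(85, 1025).
gcd(17425, 15) = 5 and 5 | (10 − 12675), so the pair is consistent; merging gives x ≡ 30100 (mod 52275), where 52275 = lcm(17425, 15).
The solution is unique modulo lcm(85, 1025, 15) = 52275.

30100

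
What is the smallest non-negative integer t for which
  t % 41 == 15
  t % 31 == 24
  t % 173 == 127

From t ≡ 15 (mod 41) write t = 15 + 41s. Substituting into t ≡ 24 (mod 31) gives 41s ≡ 9 (mod 31), and since 10⁻¹ ≡ 28 (mod 31), s ≡ 4. Hence t ≡ 15 + 41·4 = 179 (mod 1271).
From t ≡ 179 (mod 1271) write t = 179 + 1271s. Substituting into t ≡ 127 (mod 173) gives 1271s ≡ 121 (mod 173), and since 60⁻¹ ≡ 124 (mod 173), s ≡ 126. Hence t ≡ 179 + 1271·126 = 160325 (mod 219883).

160325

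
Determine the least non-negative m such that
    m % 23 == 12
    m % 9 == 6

150

Combine the congruences pairwise.
From m ≡ 12 (mod 23) write m = 12 + 23t. Substituting into m ≡ 6 (mod 9) gives 23t ≡ 3 (mod 9), and since 5⁻¹ ≡ 2 (mod 9), t ≡ 6. Hence m ≡ 12 + 23·6 = 150 (mod 207).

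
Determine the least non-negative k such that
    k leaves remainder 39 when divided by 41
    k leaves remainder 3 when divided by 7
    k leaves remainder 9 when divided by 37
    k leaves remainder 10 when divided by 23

205285

From k ≡ 39 (mod 41) write k = 39 + 41t. Substituting into k ≡ 3 (mod 7) gives 41t ≡ 6 (mod 7), and since 6⁻¹ ≡ 6 (mod 7), t ≡ 1. Hence k ≡ 39 + 41·1 = 80 (mod 287).
From k ≡ 80 (mod 287) write k = 80 + 287t. Substituting into k ≡ 9 (mod 37) gives 287t ≡ 3 (mod 37), and since 28⁻¹ ≡ 4 (mod 37), t ≡ 12. Hence k ≡ 80 + 287·12 = 3524 (mod 10619).
From k ≡ 3524 (mod 10619) write k = 3524 + 10619t. Substituting into k ≡ 10 (mod 23) gives 10619t ≡ 5 (mod 23), and since 16⁻¹ ≡ 13 (mod 23), t ≡ 19. Hence k ≡ 3524 + 10619·19 = 205285 (mod 244237).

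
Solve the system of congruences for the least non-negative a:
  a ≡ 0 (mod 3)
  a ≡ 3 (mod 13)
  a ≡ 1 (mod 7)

The moduli are pairwise coprime; N = 3·13·7 = 273.
N/3 = 91; 91 ≡ 1 (mod 3), inverse 1.
N/13 = 21; 21 ≡ 8 (mod 13); 8·5 ≡ 1, so inverse 5.
N/7 = 39; 39 ≡ 4 (mod 7); 4·2 ≡ 1, so inverse 2.
a ≡ 0·91·1 + 3·21·5 + 1·39·2 = 393.
393 mod 273 = 120.

120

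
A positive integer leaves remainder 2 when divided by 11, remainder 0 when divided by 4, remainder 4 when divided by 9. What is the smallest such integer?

112

Combine the congruences pairwise.
From m ≡ 2 (mod 11) write m = 2 + 11t. Substituting into m ≡ 0 (mod 4) gives 11t ≡ 2 (mod 4), and since 3⁻¹ ≡ 3 (mod 4), t ≡ 2. Hence m ≡ 2 + 11·2 = 24 (mod 44).
From m ≡ 24 (mod 44) write m = 24 + 44t. Substituting into m ≡ 4 (mod 9) gives 44t ≡ 7 (mod 9), and since 8⁻¹ ≡ 8 (mod 9), t ≡ 2. Hence m ≡ 24 + 44·2 = 112 (mod 396).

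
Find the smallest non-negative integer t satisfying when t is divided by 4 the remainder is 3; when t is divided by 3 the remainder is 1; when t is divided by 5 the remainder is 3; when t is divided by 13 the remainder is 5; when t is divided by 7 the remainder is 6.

From t ≡ 3 (mod 4) write t = 3 + 4s. Substituting into t ≡ 1 (mod 3) gives 4s ≡ 1 (mod 3), and since 1⁻¹ ≡ 1 (mod 3), s ≡ 1. Hence t ≡ 3 + 4·1 = 7 (mod 12).
From t ≡ 7 (mod 12) write t = 7 + 12s. Substituting into t ≡ 3 (mod 5) gives 12s ≡ 1 (mod 5), and since 2⁻¹ ≡ 3 (mod 5), s ≡ 3. Hence t ≡ 7 + 12·3 = 43 (mod 60).
From t ≡ 43 (mod 60) write t = 43 + 60s. Substituting into t ≡ 5 (mod 13) gives 60s ≡ 1 (mod 13), and since 8⁻¹ ≡ 5 (mod 13), s ≡ 5. Hence t ≡ 43 + 60·5 = 343 (mod 780).
From t ≡ 343 (mod 780) write t = 343 + 780s. Substituting into t ≡ 6 (mod 7) gives 780s ≡ 6 (mod 7), and since 3⁻¹ ≡ 5 (mod 7), s ≡ 2. Hence t ≡ 343 + 780·2 = 1903 (mod 5460).

1903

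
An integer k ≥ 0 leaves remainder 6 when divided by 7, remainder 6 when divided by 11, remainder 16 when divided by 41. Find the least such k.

3009

The moduli are pairwise coprime; N = 7·11·41 = 3157.
N/7 = 451; 451 ≡ 3 (mod 7); 3·5 ≡ 1, so inverse 5.
N/11 = 287; 287 ≡ 1 (mod 11), inverse 1.
N/41 = 77; 77 ≡ 36 (mod 41); 36·8 ≡ 1, so inverse 8.
k ≡ 6·451·5 + 6·287·1 + 16·77·8 = 25108.
25108 mod 3157 = 3009.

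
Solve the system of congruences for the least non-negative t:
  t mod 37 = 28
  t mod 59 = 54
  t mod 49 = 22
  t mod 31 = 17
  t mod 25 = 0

The moduli are pairwise coprime; N = 37·59·49·31·25 = 82899425.
N/37 = 2240525; 2240525 ≡ 27 (mod 37); 27·11 ≡ 1, so inverse 11.
N/59 = 1405075; 1405075 ≡ 49 (mod 59); 49·53 ≡ 1, so inverse 53.
N/49 = 1691825; 1691825 ≡ 2 (mod 49); 2·25 ≡ 1, so inverse 25.
N/31 = 2674175; 2674175 ≡ 22 (mod 31); 22·24 ≡ 1, so inverse 24.
N/25 = 3315977; 3315977 ≡ 2 (mod 25); 2·13 ≡ 1, so inverse 13.
t ≡ 28·2240525·11 + 54·1405075·53 + 22·1691825·25 + 17·2674175·24 + 0·3315977·13 = 6732973500.
6732973500 mod 82899425 = 18120075.

18120075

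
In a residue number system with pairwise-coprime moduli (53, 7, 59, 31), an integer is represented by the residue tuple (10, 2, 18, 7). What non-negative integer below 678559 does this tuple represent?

The moduli are pairwise coprime; N = 53·7·59·31 = 678559.
N/53 = 12803; 12803 ≡ 30 (mod 53); 30·23 ≡ 1, so inverse 23.
N/7 = 96937; 96937 ≡ 1 (mod 7), inverse 1.
N/59 = 11501; 11501 ≡ 55 (mod 59); 55·44 ≡ 1, so inverse 44.
N/31 = 21889; 21889 ≡ 3 (mod 31); 3·21 ≡ 1, so inverse 21.
x ≡ 10·12803·23 + 2·96937·1 + 18·11501·44 + 7·21889·21 = 15465039.
15465039 mod 678559 = 536741.

536741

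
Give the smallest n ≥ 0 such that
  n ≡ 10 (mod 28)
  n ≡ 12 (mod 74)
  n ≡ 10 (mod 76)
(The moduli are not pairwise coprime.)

8522

gcd(28, 74) = 2 and 2 | (12 − 10), so the pair is consistent; merging gives n ≡ 234 (mod 1036), where 1036 = lcm(28, 74).
gcd(1036, 76) = 4 and 4 | (10 − 234), so the pair is consistent; merging gives n ≡ 8522 (mod 19684), where 19684 = lcm(1036, 76).
The solution is unique modulo lcm(28, 74, 76) = 19684.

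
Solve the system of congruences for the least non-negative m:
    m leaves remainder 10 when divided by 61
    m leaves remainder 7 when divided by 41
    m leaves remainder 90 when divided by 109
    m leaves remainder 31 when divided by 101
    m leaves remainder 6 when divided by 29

From m ≡ 10 (mod 61) write m = 10 + 61t. Substituting into m ≡ 7 (mod 41) gives 61t ≡ 38 (mod 41), and since 20⁻¹ ≡ 39 (mod 41), t ≡ 6. Hence m ≡ 10 + 61·6 = 376 (mod 2501).
From m ≡ 376 (mod 2501) write m = 376 + 2501t. Substituting into m ≡ 90 (mod 109) gives 2501t ≡ 41 (mod 109), and since 103⁻¹ ≡ 18 (mod 109), t ≡ 84. Hence m ≡ 376 + 2501·84 = 210460 (mod 272609).
From m ≡ 210460 (mod 272609) write m = 210460 + 272609t. Substituting into m ≡ 31 (mod 101) gives 272609t ≡ 55 (mod 101), and since 10⁻¹ ≡ 91 (mod 101), t ≡ 56. Hence m ≡ 210460 + 272609·56 = 15476564 (mod 27533509).
From m ≡ 15476564 (mod 27533509) write m = 15476564 + 27533509t. Substituting into m ≡ 6 (mod 29) gives 27533509t ≡ 17 (mod 29), and since 10⁻¹ ≡ 3 (mod 29), t ≡ 22. Hence m ≡ 15476564 + 27533509·22 = 621213762 (mod 798471761).

621213762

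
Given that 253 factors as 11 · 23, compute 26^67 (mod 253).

49

Mod 11: 26 ≡ 4; by Fermat, exponent reduces to 67 mod 10 = 7; 4^7 ≡ 5 (mod 11).
Mod 23: 26 ≡ 3; by Fermat, exponent reduces to 67 mod 22 = 1; 3^1 ≡ 3 (mod 23).
Combine by CRT: x ≡ 5 (mod 11), x ≡ 3 (mod 23) ⇒ x ≡ 49 (mod 253).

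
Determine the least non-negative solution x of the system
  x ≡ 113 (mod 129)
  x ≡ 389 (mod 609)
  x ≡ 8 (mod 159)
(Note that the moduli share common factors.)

Combine the congruences pairwise.
gcd(129, 609) = 3 and 3 | (389 − 113), so the pair is consistent; merging gives x ≡ 13787 (mod 26187), where 26187 = lcm(129, 609).
gcd(26187, 159) = 3 and 3 | (8 − 13787), so the pair is consistent; merging gives x ≡ 851771 (mod 1387911), where 1387911 = lcm(26187, 159).
The solution is unique modulo lcm(129, 609, 159) = 1387911.

851771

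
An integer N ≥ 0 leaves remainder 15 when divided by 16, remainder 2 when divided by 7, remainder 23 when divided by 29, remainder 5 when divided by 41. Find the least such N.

60111

The moduli are pairwise coprime; M = 16·7·29·41 = 133168.
M/16 = 8323; 8323 ≡ 3 (mod 16); 3·11 ≡ 1, so inverse 11.
M/7 = 19024; 19024 ≡ 5 (mod 7); 5·3 ≡ 1, so inverse 3.
M/29 = 4592; 4592 ≡ 10 (mod 29); 10·3 ≡ 1, so inverse 3.
M/41 = 3248; 3248 ≡ 9 (mod 41); 9·32 ≡ 1, so inverse 32.
N ≡ 15·8323·11 + 2·19024·3 + 23·4592·3 + 5·3248·32 = 2323967.
2323967 mod 133168 = 60111.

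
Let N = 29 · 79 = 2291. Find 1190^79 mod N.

Mod 29: 1190 ≡ 1; by Fermat, exponent reduces to 79 mod 28 = 23; 1^23 ≡ 1 (mod 29).
Mod 79: 1190 ≡ 5; by Fermat, exponent reduces to 79 mod 78 = 1; 5^1 ≡ 5 (mod 79).
Combine by CRT: x ≡ 1 (mod 29), x ≡ 5 (mod 79) ⇒ x ≡ 1190 (mod 2291).

1190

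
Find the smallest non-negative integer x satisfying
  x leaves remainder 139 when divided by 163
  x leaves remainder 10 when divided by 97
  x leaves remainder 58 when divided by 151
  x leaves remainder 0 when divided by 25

Combine the congruences pairwise.
From x ≡ 139 (mod 163) write x = 139 + 163t. Substituting into x ≡ 10 (mod 97) gives 163t ≡ 65 (mod 97), and since 66⁻¹ ≡ 25 (mod 97), t ≡ 73. Hence x ≡ 139 + 163·73 = 12038 (mod 15811).
From x ≡ 12038 (mod 15811) write x = 12038 + 15811t. Substituting into x ≡ 58 (mod 151) gives 15811t ≡ 100 (mod 151), and since 107⁻¹ ≡ 24 (mod 151), t ≡ 135. Hence x ≡ 12038 + 15811·135 = 2146523 (mod 2387461).
From x ≡ 2146523 (mod 2387461) write x = 2146523 + 2387461t. Substituting into x ≡ 0 (mod 25) gives 2387461t ≡ 2 (mod 25), and since 11⁻¹ ≡ 16 (mod 25), t ≡ 7. Hence x ≡ 2146523 + 2387461·7 = 18858750 (mod 59686525).

18858750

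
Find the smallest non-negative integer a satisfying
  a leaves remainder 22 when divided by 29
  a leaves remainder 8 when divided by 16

From a ≡ 22 (mod 29) write a = 22 + 29t. Substituting into a ≡ 8 (mod 16) gives 29t ≡ 2 (mod 16), and since 13⁻¹ ≡ 5 (mod 16), t ≡ 10. Hence a ≡ 22 + 29·10 = 312 (mod 464).

312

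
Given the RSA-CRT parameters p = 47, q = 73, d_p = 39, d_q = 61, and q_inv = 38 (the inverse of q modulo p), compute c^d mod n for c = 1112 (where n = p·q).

1808

m₁ = c^(d_p) mod p: c ≡ 31 (mod 47), and 31^39 mod 47 = 22.
m₂ = c^(d_q) mod q: c ≡ 17 (mod 73), and 17^61 mod 73 = 56.
h = q_inv·(m₁ − m₂) mod p = 38·(22 − 56) mod 47 = 24.
m = m₂ + h·q = 56 + 24·73 = 1808.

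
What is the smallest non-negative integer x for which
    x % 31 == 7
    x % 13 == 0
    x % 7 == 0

1092

The moduli are pairwise coprime; N = 31·13·7 = 2821.
N/31 = 91; 91 ≡ 29 (mod 31); 29·15 ≡ 1, so inverse 15.
N/13 = 217; 217 ≡ 9 (mod 13); 9·3 ≡ 1, so inverse 3.
N/7 = 403; 403 ≡ 4 (mod 7); 4·2 ≡ 1, so inverse 2.
x ≡ 7·91·15 + 0·217·3 + 0·403·2 = 9555.
9555 mod 2821 = 1092.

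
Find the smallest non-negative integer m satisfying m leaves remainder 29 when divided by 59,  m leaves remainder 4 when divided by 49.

1327

Combine the congruences pairwise.
From m ≡ 29 (mod 59) write m = 29 + 59t. Substituting into m ≡ 4 (mod 49) gives 59t ≡ 24 (mod 49), and since 10⁻¹ ≡ 5 (mod 49), t ≡ 22. Hence m ≡ 29 + 59·22 = 1327 (mod 2891).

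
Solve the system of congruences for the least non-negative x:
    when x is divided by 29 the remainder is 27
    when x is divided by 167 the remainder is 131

3304

Combine the congruences pairwise.
From x ≡ 27 (mod 29) write x = 27 + 29t. Substituting into x ≡ 131 (mod 167) gives 29t ≡ 104 (mod 167), and since 29⁻¹ ≡ 144 (mod 167), t ≡ 113. Hence x ≡ 27 + 29·113 = 3304 (mod 4843).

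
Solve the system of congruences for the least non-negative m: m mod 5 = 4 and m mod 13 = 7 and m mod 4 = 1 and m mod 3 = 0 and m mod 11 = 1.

969

From m ≡ 4 (mod 5) write m = 4 + 5t. Substituting into m ≡ 7 (mod 13) gives 5t ≡ 3 (mod 13), and since 5⁻¹ ≡ 8 (mod 13), t ≡ 11. Hence m ≡ 4 + 5·11 = 59 (mod 65).
From m ≡ 59 (mod 65) write m = 59 + 65t. Substituting into m ≡ 1 (mod 4) gives 65t ≡ 2 (mod 4), and since 1⁻¹ ≡ 1 (mod 4), t ≡ 2. Hence m ≡ 59 + 65·2 = 189 (mod 260).
From m ≡ 189 (mod 260) write m = 189 + 260t. Substituting into m ≡ 0 (mod 3) gives 260t ≡ 0 (mod 3), and since 2⁻¹ ≡ 2 (mod 3), t ≡ 0. Hence m ≡ 189 + 260·0 = 189 (mod 780).
From m ≡ 189 (mod 780) write m = 189 + 780t. Substituting into m ≡ 1 (mod 11) gives 780t ≡ 10 (mod 11), and since 10⁻¹ ≡ 10 (mod 11), t ≡ 1. Hence m ≡ 189 + 780·1 = 969 (mod 8580).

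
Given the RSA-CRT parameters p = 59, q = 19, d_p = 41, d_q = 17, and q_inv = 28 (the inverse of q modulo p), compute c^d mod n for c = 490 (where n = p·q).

m₁ = c^(d_p) mod p: c ≡ 18 (mod 59), and 18^41 mod 59 = 47.
m₂ = c^(d_q) mod q: c ≡ 15 (mod 19), and 15^17 mod 19 = 14.
h = q_inv·(m₁ − m₂) mod p = 28·(47 − 14) mod 59 = 39.
m = m₂ + h·q = 14 + 39·19 = 755.

755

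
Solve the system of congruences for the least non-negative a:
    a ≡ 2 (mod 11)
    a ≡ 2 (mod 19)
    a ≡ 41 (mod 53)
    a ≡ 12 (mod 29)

307441

The moduli are pairwise coprime; N = 11·19·53·29 = 321233.
N/11 = 29203; 29203 ≡ 9 (mod 11); 9·5 ≡ 1, so inverse 5.
N/19 = 16907; 16907 ≡ 16 (mod 19); 16·6 ≡ 1, so inverse 6.
N/53 = 6061; 6061 ≡ 19 (mod 53); 19·14 ≡ 1, so inverse 14.
N/29 = 11077; 11077 ≡ 28 (mod 29); 28·28 ≡ 1, so inverse 28.
a ≡ 2·29203·5 + 2·16907·6 + 41·6061·14 + 12·11077·28 = 7695800.
7695800 mod 321233 = 307441.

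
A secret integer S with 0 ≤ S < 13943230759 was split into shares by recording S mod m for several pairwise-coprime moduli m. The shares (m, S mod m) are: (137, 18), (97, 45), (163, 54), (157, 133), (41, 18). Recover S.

2524268584

Combine the congruences pairwise.
From S ≡ 18 (mod 137) write S = 18 + 137t. Substituting into S ≡ 45 (mod 97) gives 137t ≡ 27 (mod 97), and since 40⁻¹ ≡ 17 (mod 97), t ≡ 71. Hence S ≡ 18 + 137·71 = 9745 (mod 13289).
From S ≡ 9745 (mod 13289) write S = 9745 + 13289t. Substituting into S ≡ 54 (mod 163) gives 13289t ≡ 89 (mod 163), and since 86⁻¹ ≡ 127 (mod 163), t ≡ 56. Hence S ≡ 9745 + 13289·56 = 753929 (mod 2166107).
From S ≡ 753929 (mod 2166107) write S = 753929 + 2166107t. Substituting into S ≡ 133 (mod 157) gives 2166107t ≡ 118 (mod 157), and since 135⁻¹ ≡ 107 (mod 157), t ≡ 66. Hence S ≡ 753929 + 2166107·66 = 143716991 (mod 340078799).
From S ≡ 143716991 (mod 340078799) write S = 143716991 + 340078799t. Substituting into S ≡ 18 (mod 41) gives 340078799t ≡ 40 (mod 41), and since 35⁻¹ ≡ 34 (mod 41), t ≡ 7. Hence S ≡ 143716991 + 340078799·7 = 2524268584 (mod 13943230759).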